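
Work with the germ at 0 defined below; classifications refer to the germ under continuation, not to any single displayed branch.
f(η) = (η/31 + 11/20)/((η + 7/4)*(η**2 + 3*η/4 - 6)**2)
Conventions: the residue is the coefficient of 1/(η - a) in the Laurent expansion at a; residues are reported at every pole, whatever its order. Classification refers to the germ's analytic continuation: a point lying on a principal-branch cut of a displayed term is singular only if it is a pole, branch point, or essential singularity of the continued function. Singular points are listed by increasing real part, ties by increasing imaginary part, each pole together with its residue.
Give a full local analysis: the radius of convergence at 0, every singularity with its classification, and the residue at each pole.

Denominator factor (η**2 + 3*η/4 - 6)^2: discriminant 393/16, real irrational roots -3/8 + (1/8)*sqrt(393) and -3/8 - (1/8)*sqrt(393); poles of order 2, moduli -3/8 + (1/8)*sqrt(393) and 3/8 + (1/8)*sqrt(393).
Denominator factor (η + 7/4): pole of order 1 at -7/4, modulus 7/4.
The radius of convergence is the smallest modulus among the singular points: 7/4.
The factor η**2 + 3*η/4 - 6 splits as (η - a)(η - a') with a = -3/8 - (1/8)*sqrt(393), a' = -3/8 + (1/8)*sqrt(393). At the order-2 pole a set g(η) = (η - a)^2*f(η) = [(η/31 + 11/20)/(η + 7/4)] / (η - a')^2.
Order-2 pole: residue = g'(a); g'(-3/8 - (1/8)*sqrt(393)) = -36/2635 - (198604/406973115)*sqrt(393), so the residue is -36/2635 - (198604/406973115)*sqrt(393).
At the order-1 pole -7/4 set g(η) = (η - (-7/4))*f(η) = (η/31 + 11/20)/(η**2 + 3*η/4 - 6)**2.
Simple pole: residue = g(a) at a = -7/4, which is 72/2635.
The factor η**2 + 3*η/4 - 6 splits as (η - a)(η - a') with a = -3/8 + (1/8)*sqrt(393), a' = -3/8 - (1/8)*sqrt(393). At the order-2 pole a set g(η) = (η - a)^2*f(η) = [(η/31 + 11/20)/(η + 7/4)] / (η - a')^2.
Order-2 pole: residue = g'(a); g'(-3/8 + (1/8)*sqrt(393)) = -36/2635 + (198604/406973115)*sqrt(393), so the residue is -36/2635 + (198604/406973115)*sqrt(393).
List the singular points by increasing real part (a conjugate pair: the negative imaginary part first).

Radius of convergence at 0: 7/4.
At -3/8 - (1/8)*sqrt(393): a pole of order 2; residue -36/2635 - (198604/406973115)*sqrt(393).
At -7/4: a pole of order 1; residue 72/2635.
At -3/8 + (1/8)*sqrt(393): a pole of order 2; residue -36/2635 + (198604/406973115)*sqrt(393).


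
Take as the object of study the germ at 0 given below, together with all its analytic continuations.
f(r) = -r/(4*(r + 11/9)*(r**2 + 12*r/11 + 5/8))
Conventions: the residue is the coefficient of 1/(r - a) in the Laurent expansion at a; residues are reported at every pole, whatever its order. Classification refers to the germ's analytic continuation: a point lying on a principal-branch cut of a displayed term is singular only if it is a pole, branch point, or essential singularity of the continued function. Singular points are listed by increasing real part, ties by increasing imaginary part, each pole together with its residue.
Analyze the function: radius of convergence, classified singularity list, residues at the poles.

Denominator factor (r**2 + 12*r/11 + 5/8): discriminant -317/242, complex-conjugate roots (-6/11) + ((1/44)*sqrt(634))*i and (-6/11) - ((1/44)*sqrt(634))*i; poles of order 1, moduli (1/4)*sqrt(10) and (1/4)*sqrt(10).
Denominator factor (r + 11/9): pole of order 1 at -11/9, modulus 11/9.
The radius of convergence is the smallest modulus among the singular points: (1/4)*sqrt(10).
At the order-1 pole -11/9 set g(r) = (r - (-11/9))*f(r) = -r/(4*(r**2 + 12*r/11 + 5/8)).
Simple pole: residue = g(a) at a = -11/9, which is 198/509.
The factor r**2 + 12*r/11 + 5/8 splits as (r - a)(r - a') with a = (-6/11) - ((1/44)*sqrt(634))*i, a' = (-6/11) + ((1/44)*sqrt(634))*i. At the order-1 pole a set g(r) = (r - a)*f(r) = [-r/(4*(r + 11/9))] / (r - a').
Simple pole: residue = g(a) at a = (-6/11) - ((1/44)*sqrt(634))*i, which is (-99/509) + ((297/645412)*sqrt(634))*i.
The factor r**2 + 12*r/11 + 5/8 splits as (r - a)(r - a') with a = (-6/11) + ((1/44)*sqrt(634))*i, a' = (-6/11) - ((1/44)*sqrt(634))*i. At the order-1 pole a set g(r) = (r - a)*f(r) = [-r/(4*(r + 11/9))] / (r - a').
Simple pole: residue = g(a) at a = (-6/11) + ((1/44)*sqrt(634))*i, which is (-99/509) - ((297/645412)*sqrt(634))*i.
List the singular points by increasing real part (a conjugate pair: the negative imaginary part first).

Radius of convergence at 0: (1/4)*sqrt(10).
At -11/9: a pole of order 1; residue 198/509.
At (-6/11) - ((1/44)*sqrt(634))*i: a pole of order 1; residue (-99/509) + ((297/645412)*sqrt(634))*i.
At (-6/11) + ((1/44)*sqrt(634))*i: a pole of order 1; residue (-99/509) - ((297/645412)*sqrt(634))*i.


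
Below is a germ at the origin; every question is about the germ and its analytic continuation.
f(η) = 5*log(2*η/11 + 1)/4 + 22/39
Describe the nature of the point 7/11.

The point is a regular point.

There is no denominator, hence no pole anywhere.
Branch term log(1 - η/(-11/2)): argument at 7/11 is 135/121, nonzero, so 7/11 is not its branch point (a point on a principal cut is still regular for the continued germ).
So the germ continues analytically to 7/11.


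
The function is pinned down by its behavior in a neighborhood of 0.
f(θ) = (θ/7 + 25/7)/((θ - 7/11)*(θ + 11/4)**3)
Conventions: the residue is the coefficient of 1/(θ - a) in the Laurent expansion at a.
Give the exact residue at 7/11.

The residue is 2183808/23155643.

At the order-1 pole 7/11 set g(θ) = (θ - (7/11))*f(θ) = (θ/7 + 25/7)/(θ + 11/4)**3.
Simple pole: residue = g(a) at a = 7/11, which is 2183808/23155643.


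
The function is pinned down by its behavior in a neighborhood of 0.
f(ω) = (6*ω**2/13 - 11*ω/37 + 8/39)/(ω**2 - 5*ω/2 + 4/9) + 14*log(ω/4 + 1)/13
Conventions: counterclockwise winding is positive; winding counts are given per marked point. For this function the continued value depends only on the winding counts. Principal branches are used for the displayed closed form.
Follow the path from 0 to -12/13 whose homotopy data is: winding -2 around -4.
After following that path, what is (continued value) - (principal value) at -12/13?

The rational part is single-valued and drops out of the difference; each branch term changes only by its own monodromy.
(14/13)*log(1 - ω/(-4)): each positive loop around -4 adds 2*pi*i to the log, so winding -2 contributes (14/13)*(-2)*2*pi*i = -(56/13)*pi*i.
Summing the contributions at ω = -12/13 gives -(56/13)*pi*i.

Continued minus principal equals -(56/13)*pi*i.


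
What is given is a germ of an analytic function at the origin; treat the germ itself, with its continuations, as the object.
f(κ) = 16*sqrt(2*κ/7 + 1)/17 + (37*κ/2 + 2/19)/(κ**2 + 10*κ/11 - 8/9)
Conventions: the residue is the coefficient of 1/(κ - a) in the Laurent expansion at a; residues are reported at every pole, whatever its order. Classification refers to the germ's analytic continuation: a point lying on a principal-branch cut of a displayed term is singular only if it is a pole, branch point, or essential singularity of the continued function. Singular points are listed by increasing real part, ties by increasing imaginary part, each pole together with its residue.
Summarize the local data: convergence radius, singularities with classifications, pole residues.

Denominator factor (κ**2 + 10*κ/11 - 8/9): discriminant 4772/1089, real irrational roots -5/11 + (1/33)*sqrt(1193) and -5/11 - (1/33)*sqrt(1193); poles of order 1, moduli -5/11 + (1/33)*sqrt(1193) and 5/11 + (1/33)*sqrt(1193).
Branch term (16/17)*sqrt(1 - κ/(-7/2)): its argument vanishes at κ = -7/2, a square-root branch point, modulus 7/2.
The radius of convergence is the smallest modulus among the singular points: -5/11 + (1/33)*sqrt(1193).
The branch term is analytic at -5/11 - (1/33)*sqrt(1193) and contributes nothing to the residue; only the rational part matters.
The factor κ**2 + 10*κ/11 - 8/9 splits as (κ - a)(κ - a') with a = -5/11 - (1/33)*sqrt(1193), a' = -5/11 + (1/33)*sqrt(1193). At the order-1 pole a set g(κ) = (κ - a)*(rational part) = [37*κ/2 + 2/19] / (κ - a').
Simple pole: residue = g(a) at a = -5/11 - (1/33)*sqrt(1193), which is 37/4 + (10413/90668)*sqrt(1193).
The branch term is analytic at -5/11 + (1/33)*sqrt(1193) and contributes nothing to the residue; only the rational part matters.
The factor κ**2 + 10*κ/11 - 8/9 splits as (κ - a)(κ - a') with a = -5/11 + (1/33)*sqrt(1193), a' = -5/11 - (1/33)*sqrt(1193). At the order-1 pole a set g(κ) = (κ - a)*(rational part) = [37*κ/2 + 2/19] / (κ - a').
Simple pole: residue = g(a) at a = -5/11 + (1/33)*sqrt(1193), which is 37/4 - (10413/90668)*sqrt(1193).
List the singular points by increasing real part (a conjugate pair: the negative imaginary part first).

Radius of convergence at 0: -5/11 + (1/33)*sqrt(1193).
At -7/2: an algebraic (square-root) branch point.
At -5/11 - (1/33)*sqrt(1193): a pole of order 1; residue 37/4 + (10413/90668)*sqrt(1193).
At -5/11 + (1/33)*sqrt(1193): a pole of order 1; residue 37/4 - (10413/90668)*sqrt(1193).


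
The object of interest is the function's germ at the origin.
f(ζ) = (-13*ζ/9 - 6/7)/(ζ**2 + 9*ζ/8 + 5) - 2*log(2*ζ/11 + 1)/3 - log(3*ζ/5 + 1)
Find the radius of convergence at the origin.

Denominator factor (ζ**2 + 9*ζ/8 + 5): discriminant -1199/64, complex-conjugate roots (-9/16) + ((1/16)*sqrt(1199))*i and (-9/16) - ((1/16)*sqrt(1199))*i; poles of order 1, moduli sqrt(5) and sqrt(5).
Branch term (-1)*log(1 - ζ/(-5/3)): its argument vanishes at ζ = -5/3, a logarithmic branch point, modulus 5/3.
Branch term (-2/3)*log(1 - ζ/(-11/2)): its argument vanishes at ζ = -11/2, a logarithmic branch point, modulus 11/2.
The radius of convergence is the smallest modulus among the singular points: 5/3.

The radius of convergence is 5/3.


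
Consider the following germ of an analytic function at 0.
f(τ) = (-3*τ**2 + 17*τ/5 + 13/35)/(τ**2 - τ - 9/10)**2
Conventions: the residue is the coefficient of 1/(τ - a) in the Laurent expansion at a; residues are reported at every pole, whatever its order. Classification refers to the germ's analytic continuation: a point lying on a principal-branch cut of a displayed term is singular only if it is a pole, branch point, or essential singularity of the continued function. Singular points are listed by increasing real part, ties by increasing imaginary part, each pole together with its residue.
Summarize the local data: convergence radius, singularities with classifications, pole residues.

Radius of convergence at 0: -1/2 + (1/10)*sqrt(115).
At 1/2 - (1/10)*sqrt(115): a pole of order 2; residue (334/3703)*sqrt(115).
At 1/2 + (1/10)*sqrt(115): a pole of order 2; residue -(334/3703)*sqrt(115).

Denominator factor (τ**2 - τ - 9/10)^2: discriminant 23/5, real irrational roots 1/2 + (1/10)*sqrt(115) and 1/2 - (1/10)*sqrt(115); poles of order 2, moduli 1/2 + (1/10)*sqrt(115) and -1/2 + (1/10)*sqrt(115).
The radius of convergence is the smallest modulus among the singular points: -1/2 + (1/10)*sqrt(115).
The factor τ**2 - τ - 9/10 splits as (τ - a)(τ - a') with a = 1/2 - (1/10)*sqrt(115), a' = 1/2 + (1/10)*sqrt(115). At the order-2 pole a set g(τ) = (τ - a)^2*f(τ) = [-3*τ**2 + 17*τ/5 + 13/35] / (τ - a')^2.
Order-2 pole: residue = g'(a); g'(1/2 - (1/10)*sqrt(115)) = (334/3703)*sqrt(115), so the residue is (334/3703)*sqrt(115).
The factor τ**2 - τ - 9/10 splits as (τ - a)(τ - a') with a = 1/2 + (1/10)*sqrt(115), a' = 1/2 - (1/10)*sqrt(115). At the order-2 pole a set g(τ) = (τ - a)^2*f(τ) = [-3*τ**2 + 17*τ/5 + 13/35] / (τ - a')^2.
Order-2 pole: residue = g'(a); g'(1/2 + (1/10)*sqrt(115)) = -(334/3703)*sqrt(115), so the residue is -(334/3703)*sqrt(115).
List the singular points by increasing real part (a conjugate pair: the negative imaginary part first).


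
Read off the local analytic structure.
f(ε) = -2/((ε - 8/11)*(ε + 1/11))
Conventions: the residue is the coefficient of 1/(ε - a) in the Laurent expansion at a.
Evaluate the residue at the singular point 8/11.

At the order-1 pole 8/11 set g(ε) = (ε - (8/11))*f(ε) = -2/(ε + 1/11).
Simple pole: residue = g(a) at a = 8/11, which is -22/9.

The residue is -22/9.


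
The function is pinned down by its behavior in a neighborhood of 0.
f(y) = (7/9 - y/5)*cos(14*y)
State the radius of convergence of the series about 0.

The factor cos(14*y) is entire and contributes no finite singular point.
The polynomial part has no poles.
No finite singular points: the Taylor series at 0 converges everywhere.

The radius of convergence is infinite.


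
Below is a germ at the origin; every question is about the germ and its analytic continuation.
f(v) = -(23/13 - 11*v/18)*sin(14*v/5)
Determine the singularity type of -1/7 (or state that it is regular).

There is no denominator, hence no pole anywhere.
The factor -sin(14*v/5) is entire.
So the germ continues analytically to -1/7.

The point is a regular point.


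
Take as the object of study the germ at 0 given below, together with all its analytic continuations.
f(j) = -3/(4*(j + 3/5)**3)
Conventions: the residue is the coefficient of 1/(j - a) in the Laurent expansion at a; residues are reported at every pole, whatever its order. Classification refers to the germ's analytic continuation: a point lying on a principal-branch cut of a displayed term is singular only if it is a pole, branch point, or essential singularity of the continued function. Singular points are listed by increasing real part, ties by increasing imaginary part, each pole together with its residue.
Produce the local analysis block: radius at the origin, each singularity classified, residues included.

Denominator factor (j + 3/5)^3: pole of order 3 at -3/5, modulus 3/5.
The radius of convergence is the smallest modulus among the singular points: 3/5.
At the order-3 pole -3/5 set g(j) = (j - (-3/5))^3*f(j) = -3/4.
Order-3 pole: residue = g''(a)/2; g''(-3/5) = 0, so the residue is 0.

Radius of convergence at 0: 3/5.
At -3/5: a pole of order 3; residue 0.


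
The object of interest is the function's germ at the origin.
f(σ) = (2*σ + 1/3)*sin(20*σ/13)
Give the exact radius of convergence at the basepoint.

The factor sin(20*σ/13) is entire and contributes no finite singular point.
The polynomial part has no poles.
No finite singular points: the Taylor series at 0 converges everywhere.

The radius of convergence is infinite.


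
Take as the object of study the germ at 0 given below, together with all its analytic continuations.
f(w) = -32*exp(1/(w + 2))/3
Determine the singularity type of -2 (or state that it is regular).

The exponent 1/(w - (-2)) has a pole at -2, so exp(1/(w - (-2))) takes every nonzero value near it: an essential singularity (not a pole of any order).

The point is an essential singularity.


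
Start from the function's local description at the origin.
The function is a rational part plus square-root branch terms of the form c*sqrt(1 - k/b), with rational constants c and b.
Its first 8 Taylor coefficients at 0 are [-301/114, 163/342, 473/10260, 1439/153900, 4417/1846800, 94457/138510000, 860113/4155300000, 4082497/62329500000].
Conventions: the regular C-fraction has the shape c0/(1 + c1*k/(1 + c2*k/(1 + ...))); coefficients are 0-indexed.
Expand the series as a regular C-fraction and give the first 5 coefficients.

The regular C-fraction coefficients are [-301/114, 163/903, -136021/490630, -86387/2333834, -17499843/102731650].

Taylor coefficients (read off): a_0 = -301/114, a_1 = 163/342, a_2 = 473/10260, a_3 = 1439/153900, a_4 = 4417/1846800.
c0 = a_0 = -301/114. Peel one level at a time: if S = 1 + c*k/S' with S'(0) = 1, then c is the k-coefficient of S and S' = c*k/(S - 1).
S_1 = c0/f = 1 + (163/903)*k + (136021/2718030)*k^2 + ...; c1 = 163/903.
S_2 = c1*k/(S_1 - 1) = 1 + (-136021/490630)*k + (-5453/531380)*k^2 + ...; c2 = -136021/490630.
S_3 = c2*k/(S_2 - 1) = 1 + (-86387/2333834)*k + (-32315661/5125128100)*k^2 + ...; c3 = -86387/2333834.
S_4 = c3*k/(S_3 - 1) = 1 + (-17499843/102731650)*k + ...; c4 = -17499843/102731650.


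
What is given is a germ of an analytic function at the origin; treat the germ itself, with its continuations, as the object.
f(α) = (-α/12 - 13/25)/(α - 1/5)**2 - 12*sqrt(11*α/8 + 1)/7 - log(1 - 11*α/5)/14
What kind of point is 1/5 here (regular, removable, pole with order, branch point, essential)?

The denominator factor α - 1/5 vanishes at 1/5 and appears to the power 2; the numerator there equals -161/300, nonzero, and no other factor vanishes.
The branch terms are analytic at this point.
Hence a pole whose order is the multiplicity, 2.

The point is a pole of order 2.


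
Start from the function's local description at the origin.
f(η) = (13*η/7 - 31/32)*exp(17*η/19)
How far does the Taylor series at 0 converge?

The radius of convergence is infinite.

The factor exp(17*η/19) is entire and contributes no finite singular point.
The polynomial part has no poles.
No finite singular points: the Taylor series at 0 converges everywhere.


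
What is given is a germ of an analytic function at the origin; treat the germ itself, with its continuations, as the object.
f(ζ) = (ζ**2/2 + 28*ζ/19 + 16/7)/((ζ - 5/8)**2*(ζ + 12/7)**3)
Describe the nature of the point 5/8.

The denominator factor ζ - 5/8 vanishes at 5/8 and appears to the power 2; the numerator there equals 57917/17024, nonzero, and no other factor vanishes.
Hence a pole whose order is the multiplicity, 2.

The point is a pole of order 2.


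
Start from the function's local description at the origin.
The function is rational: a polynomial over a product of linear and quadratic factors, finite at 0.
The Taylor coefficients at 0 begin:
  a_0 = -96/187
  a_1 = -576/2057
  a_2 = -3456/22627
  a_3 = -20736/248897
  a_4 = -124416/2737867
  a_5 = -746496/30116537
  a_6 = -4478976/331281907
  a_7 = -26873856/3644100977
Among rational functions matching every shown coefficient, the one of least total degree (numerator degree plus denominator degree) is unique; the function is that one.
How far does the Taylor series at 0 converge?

No rational of total degree below 1 reproduces all 8 coefficients; solving the [0/1] Pade equations on them gives f(ω) = 16/(17*(ω - 11/6)), whose expansion matches every shown term.
Denominator factor (ω - 11/6): pole of order 1 at 11/6, modulus 11/6.
The radius of convergence is the smallest modulus among the singular points: 11/6.

The radius of convergence is 11/6.


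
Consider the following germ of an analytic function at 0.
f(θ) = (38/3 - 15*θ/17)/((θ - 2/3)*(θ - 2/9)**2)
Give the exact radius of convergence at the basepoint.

Denominator factor (θ - 2/9)^2: pole of order 2 at 2/9, modulus 2/9.
Denominator factor (θ - 2/3): pole of order 1 at 2/3, modulus 2/3.
The radius of convergence is the smallest modulus among the singular points: 2/9.

The radius of convergence is 2/9.


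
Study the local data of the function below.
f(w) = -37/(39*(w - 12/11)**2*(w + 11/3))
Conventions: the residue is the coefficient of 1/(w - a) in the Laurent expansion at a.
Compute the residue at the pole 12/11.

At the order-2 pole 12/11 set g(w) = (w - (12/11))^2*f(w) = -37/(39*(w + 11/3)).
Order-2 pole: residue = g'(a); g'(12/11) = 13431/320437, so the residue is 13431/320437.

The residue is 13431/320437.


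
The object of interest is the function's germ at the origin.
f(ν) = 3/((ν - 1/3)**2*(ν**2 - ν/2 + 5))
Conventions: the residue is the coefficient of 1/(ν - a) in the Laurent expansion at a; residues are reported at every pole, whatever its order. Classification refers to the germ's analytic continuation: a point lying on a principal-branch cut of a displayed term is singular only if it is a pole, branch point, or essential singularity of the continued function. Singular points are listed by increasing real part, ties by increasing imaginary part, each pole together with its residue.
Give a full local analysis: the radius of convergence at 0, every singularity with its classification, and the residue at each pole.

Radius of convergence at 0: 1/3.
At (1/4) - ((1/4)*sqrt(79))*i: a pole of order 1; residue (81/7921) - ((9585/625759)*sqrt(79))*i.
At (1/4) + ((1/4)*sqrt(79))*i: a pole of order 1; residue (81/7921) + ((9585/625759)*sqrt(79))*i.
At 1/3: a pole of order 2; residue -162/7921.


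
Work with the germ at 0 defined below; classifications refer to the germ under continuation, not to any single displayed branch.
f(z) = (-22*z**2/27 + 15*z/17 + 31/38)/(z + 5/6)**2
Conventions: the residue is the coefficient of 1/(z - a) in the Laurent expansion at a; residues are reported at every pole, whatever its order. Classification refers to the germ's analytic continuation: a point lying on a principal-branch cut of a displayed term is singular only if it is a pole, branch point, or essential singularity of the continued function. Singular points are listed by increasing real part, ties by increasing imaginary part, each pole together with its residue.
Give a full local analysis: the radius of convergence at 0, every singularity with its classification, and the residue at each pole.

Radius of convergence at 0: 5/6.
At -5/6: a pole of order 2; residue 3085/1377.

Denominator factor (z + 5/6)^2: pole of order 2 at -5/6, modulus 5/6.
The radius of convergence is the smallest modulus among the singular points: 5/6.
At the order-2 pole -5/6 set g(z) = (z - (-5/6))^2*f(z) = -22*z**2/27 + 15*z/17 + 31/38.
Order-2 pole: residue = g'(a); g'(-5/6) = 3085/1377, so the residue is 3085/1377.


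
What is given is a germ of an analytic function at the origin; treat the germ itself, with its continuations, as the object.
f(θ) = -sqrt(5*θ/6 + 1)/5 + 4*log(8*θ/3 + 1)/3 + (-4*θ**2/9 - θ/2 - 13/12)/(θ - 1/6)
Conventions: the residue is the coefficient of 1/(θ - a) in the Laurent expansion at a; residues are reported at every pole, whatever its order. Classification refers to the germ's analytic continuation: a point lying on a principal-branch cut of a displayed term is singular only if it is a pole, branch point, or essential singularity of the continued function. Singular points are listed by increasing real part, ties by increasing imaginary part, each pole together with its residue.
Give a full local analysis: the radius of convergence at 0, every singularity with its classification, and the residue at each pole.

Denominator factor (θ - 1/6): pole of order 1 at 1/6, modulus 1/6.
Branch term (4/3)*log(1 - θ/(-3/8)): its argument vanishes at θ = -3/8, a logarithmic branch point, modulus 3/8.
Branch term (-1/5)*sqrt(1 - θ/(-6/5)): its argument vanishes at θ = -6/5, a square-root branch point, modulus 6/5.
The radius of convergence is the smallest modulus among the singular points: 1/6.
The branch terms are analytic at 1/6 and contribute nothing to the residue; only the rational part matters.
At the order-1 pole 1/6 set g(θ) = (θ - (1/6))*(rational part) = -4*θ**2/9 - θ/2 - 13/12.
Simple pole: residue = g(a) at a = 1/6, which is -191/162.
List the singular points by increasing real part (a conjugate pair: the negative imaginary part first).

Radius of convergence at 0: 1/6.
At -6/5: an algebraic (square-root) branch point.
At -3/8: a logarithmic branch point.
At 1/6: a pole of order 1; residue -191/162.


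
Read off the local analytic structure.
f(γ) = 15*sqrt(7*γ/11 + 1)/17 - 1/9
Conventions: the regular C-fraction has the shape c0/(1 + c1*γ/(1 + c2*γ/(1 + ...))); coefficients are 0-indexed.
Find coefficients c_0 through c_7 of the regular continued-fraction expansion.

Taylor coefficients (expand at 0): a_0 = 118/153, a_1 = 105/374, a_2 = -735/16456, a_3 = 5145/362032, a_4 = -180075/31858816, a_5 = 1764735/700893952, a_6 = -37059435/30839333888, a_7 = 37059435/61678667776.
c0 = a_0 = 118/153. Peel one level at a time: if S = 1 + c*γ/S' with S'(0) = 1, then c is the γ-coefficient of S and S' = c*γ/(S - 1).
S_1 = c0/f = 1 + (-945/2596)*γ + (641655/3369608)*γ^2 + ...; c1 = -945/2596.
S_2 = c1*γ/(S_1 - 1) = 1 + (679/1298)*γ + (-49/1936)*γ^2 + ...; c2 = 679/1298.
S_3 = c2*γ/(S_2 - 1) = 1 + (413/8536)*γ + (-951139/72863296)*γ^2 + ...; c3 = 413/8536.
S_4 = c3*γ/(S_3 - 1) = 1 + (2303/8536)*γ + (-49/1936)*γ^2 + ...; c4 = 2303/8536.
S_5 = c4*γ/(S_4 - 1) = 1 + (97/1034)*γ + (-5626/267289)*γ^2 + ...; c5 = 97/1034.
S_6 = c5*γ/(S_5 - 1) = 1 + (116/517)*γ + (-49/1936)*γ^2 + ...; c6 = 116/517.
S_7 = c6*γ/(S_6 - 1) = 1 + (2303/20416)*γ + ...; c7 = 2303/20416.

The regular C-fraction coefficients are [118/153, -945/2596, 679/1298, 413/8536, 2303/8536, 97/1034, 116/517, 2303/20416].


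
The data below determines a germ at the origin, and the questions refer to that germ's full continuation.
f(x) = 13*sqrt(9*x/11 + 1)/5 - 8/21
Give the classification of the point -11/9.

The point is an algebraic (square-root) branch point.

The term (13/5)*sqrt(1 - x/(-11/9)) has argument 1 - -11/9/(-11/9) = 0 at -11/9: a square-root (algebraic, two-sheeted) branch point; the remaining terms are analytic or single-valued there.


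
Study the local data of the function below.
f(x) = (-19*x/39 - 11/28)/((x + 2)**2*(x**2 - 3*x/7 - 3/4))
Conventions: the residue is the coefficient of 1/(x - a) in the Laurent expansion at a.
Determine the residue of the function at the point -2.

The residue is 3512/103155.

At the order-2 pole -2 set g(x) = (x - (-2))^2*f(x) = (-19*x/39 - 11/28)/(x**2 - 3*x/7 - 3/4).
Order-2 pole: residue = g'(a); g'(-2) = 3512/103155, so the residue is 3512/103155.


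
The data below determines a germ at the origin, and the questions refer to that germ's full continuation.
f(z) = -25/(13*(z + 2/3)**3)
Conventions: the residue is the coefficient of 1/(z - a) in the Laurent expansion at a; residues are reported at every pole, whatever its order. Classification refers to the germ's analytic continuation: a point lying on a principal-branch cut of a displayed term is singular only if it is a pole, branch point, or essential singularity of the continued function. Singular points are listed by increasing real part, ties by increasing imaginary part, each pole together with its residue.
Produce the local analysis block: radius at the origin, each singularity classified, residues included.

Radius of convergence at 0: 2/3.
At -2/3: a pole of order 3; residue 0.

Denominator factor (z + 2/3)^3: pole of order 3 at -2/3, modulus 2/3.
The radius of convergence is the smallest modulus among the singular points: 2/3.
At the order-3 pole -2/3 set g(z) = (z - (-2/3))^3*f(z) = -25/13.
Order-3 pole: residue = g''(a)/2; g''(-2/3) = 0, so the residue is 0.


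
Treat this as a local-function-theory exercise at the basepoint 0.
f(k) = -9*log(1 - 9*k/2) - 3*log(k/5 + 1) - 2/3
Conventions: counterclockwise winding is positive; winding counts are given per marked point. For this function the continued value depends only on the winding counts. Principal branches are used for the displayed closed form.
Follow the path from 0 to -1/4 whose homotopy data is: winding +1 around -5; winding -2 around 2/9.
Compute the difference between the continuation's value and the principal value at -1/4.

The rational part is single-valued and drops out of the difference; each branch term changes only by its own monodromy.
(-3)*log(1 - k/(-5)): each positive loop around -5 adds 2*pi*i to the log, so winding +1 contributes (-3)*(1)*2*pi*i = -(6)*pi*i.
(-9)*log(1 - k/(2/9)): each positive loop around 2/9 adds 2*pi*i to the log, so winding -2 contributes (-9)*(-2)*2*pi*i = (36)*pi*i.
Summing the contributions at k = -1/4 gives (30)*pi*i.

Continued minus principal equals (30)*pi*i.


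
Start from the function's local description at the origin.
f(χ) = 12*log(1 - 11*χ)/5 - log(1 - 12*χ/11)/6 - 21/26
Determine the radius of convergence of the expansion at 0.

Branch term (12/5)*log(1 - χ/(1/11)): its argument vanishes at χ = 1/11, a logarithmic branch point, modulus 1/11.
Branch term (-1/6)*log(1 - χ/(11/12)): its argument vanishes at χ = 11/12, a logarithmic branch point, modulus 11/12.
The radius of convergence is the smallest modulus among the singular points: 1/11.

The radius of convergence is 1/11.


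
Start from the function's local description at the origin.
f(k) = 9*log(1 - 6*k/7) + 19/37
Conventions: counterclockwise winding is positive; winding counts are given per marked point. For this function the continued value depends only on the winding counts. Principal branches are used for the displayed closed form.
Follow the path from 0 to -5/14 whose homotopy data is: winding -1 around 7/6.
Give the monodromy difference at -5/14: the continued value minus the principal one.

Continued minus principal equals -(18)*pi*i.

The rational part is single-valued and drops out of the difference; each branch term changes only by its own monodromy.
(9)*log(1 - k/(7/6)): each positive loop around 7/6 adds 2*pi*i to the log, so winding -1 contributes (9)*(-1)*2*pi*i = -(18)*pi*i.
Summing the contributions at k = -5/14 gives -(18)*pi*i.


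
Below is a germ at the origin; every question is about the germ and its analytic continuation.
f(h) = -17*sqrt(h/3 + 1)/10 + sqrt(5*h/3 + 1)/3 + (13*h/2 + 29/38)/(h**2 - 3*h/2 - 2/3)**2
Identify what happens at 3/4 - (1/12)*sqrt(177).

The point is a pole of order 2.

The denominator factor h**2 - 3*h/2 - 2/3 vanishes at 3/4 - (1/12)*sqrt(177) and appears to the power 2; the numerator there equals 857/152 - (13/24)*sqrt(177), nonzero, and no other factor vanishes.
The branch terms are analytic at this point.
Hence a pole whose order is the multiplicity, 2.


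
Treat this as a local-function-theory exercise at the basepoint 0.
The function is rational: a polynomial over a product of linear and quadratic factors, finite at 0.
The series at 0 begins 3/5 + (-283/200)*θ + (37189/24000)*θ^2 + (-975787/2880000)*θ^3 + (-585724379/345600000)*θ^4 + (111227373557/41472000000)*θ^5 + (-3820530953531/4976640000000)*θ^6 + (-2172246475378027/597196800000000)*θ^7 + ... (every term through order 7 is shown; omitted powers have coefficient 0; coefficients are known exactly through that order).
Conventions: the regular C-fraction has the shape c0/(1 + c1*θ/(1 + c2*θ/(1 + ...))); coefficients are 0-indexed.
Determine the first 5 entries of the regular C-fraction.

Taylor coefficients (read off): a_0 = 3/5, a_1 = -283/200, a_2 = 37189/24000, a_3 = -975787/2880000, a_4 = -585724379/345600000.
c0 = a_0 = 3/5. Peel one level at a time: if S = 1 + c*θ/S' with S'(0) = 1, then c is the θ-coefficient of S and S' = c*θ/(S - 1).
S_1 = c0/f = 1 + (283/120)*θ + (143/48)*θ^2 + ...; c1 = 283/120.
S_2 = c1*θ/(S_1 - 1) = 1 + (-715/566)*θ + (307465/320356)*θ^2 + ...; c2 = -715/566.
S_3 = c2*θ/(S_2 - 1) = 1 + (61493/80938)*θ + (5184/20449)*θ^2 + ...; c3 = 61493/80938.
S_4 = c3*θ/(S_3 - 1) = 1 + (-2934144/8793499)*θ + ...; c4 = -2934144/8793499.

The regular C-fraction coefficients are [3/5, 283/120, -715/566, 61493/80938, -2934144/8793499].


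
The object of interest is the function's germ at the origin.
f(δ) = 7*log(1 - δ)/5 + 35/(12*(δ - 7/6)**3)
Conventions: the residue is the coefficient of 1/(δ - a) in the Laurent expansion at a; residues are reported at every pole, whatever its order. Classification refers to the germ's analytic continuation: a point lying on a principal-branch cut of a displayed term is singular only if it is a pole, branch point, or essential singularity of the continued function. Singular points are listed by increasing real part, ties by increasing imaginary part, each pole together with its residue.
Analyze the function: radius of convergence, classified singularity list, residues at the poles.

Denominator factor (δ - 7/6)^3: pole of order 3 at 7/6, modulus 7/6.
Branch term (7/5)*log(1 - δ/(1)): its argument vanishes at δ = 1, a logarithmic branch point, modulus 1.
The radius of convergence is the smallest modulus among the singular points: 1.
The branch term is analytic at 7/6 and contributes nothing to the residue; only the rational part matters.
At the order-3 pole 7/6 set g(δ) = (δ - (7/6))^3*(rational part) = 35/12.
Order-3 pole: residue = g''(a)/2; g''(7/6) = 0, so the residue is 0.
List the singular points by increasing real part (a conjugate pair: the negative imaginary part first).

Radius of convergence at 0: 1.
At 1: a logarithmic branch point.
At 7/6: a pole of order 3; residue 0.


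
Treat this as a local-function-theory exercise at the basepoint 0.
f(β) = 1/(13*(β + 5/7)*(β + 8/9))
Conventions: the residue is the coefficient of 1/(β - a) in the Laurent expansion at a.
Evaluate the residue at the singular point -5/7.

The residue is 63/143.

At the order-1 pole -5/7 set g(β) = (β - (-5/7))*f(β) = 1/(13*(β + 8/9)).
Simple pole: residue = g(a) at a = -5/7, which is 63/143.


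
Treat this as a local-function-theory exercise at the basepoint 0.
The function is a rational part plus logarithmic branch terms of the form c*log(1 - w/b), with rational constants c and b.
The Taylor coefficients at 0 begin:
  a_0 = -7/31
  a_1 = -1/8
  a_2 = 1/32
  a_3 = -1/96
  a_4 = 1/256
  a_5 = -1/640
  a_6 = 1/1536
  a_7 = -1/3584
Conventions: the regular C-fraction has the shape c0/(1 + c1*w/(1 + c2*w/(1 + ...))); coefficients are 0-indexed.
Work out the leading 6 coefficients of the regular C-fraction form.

Taylor coefficients (read off): a_0 = -7/31, a_1 = -1/8, a_2 = 1/32, a_3 = -1/96, a_4 = 1/256, a_5 = -1/640.
c0 = a_0 = -7/31. Peel one level at a time: if S = 1 + c*w/S' with S'(0) = 1, then c is the w-coefficient of S and S' = c*w/(S - 1).
S_1 = c0/f = 1 + (-31/56)*w + (1395/3136)*w^2 + ...; c1 = -31/56.
S_2 = c1*w/(S_1 - 1) = 1 + (45/56)*w + (-1/48)*w^2 + ...; c2 = 45/56.
S_3 = c2*w/(S_2 - 1) = 1 + (7/270)*w + (-847/145800)*w^2 + ...; c3 = 7/270.
S_4 = c3*w/(S_3 - 1) = 1 + (121/540)*w + (-1/60)*w^2 + ...; c4 = 121/540.
S_5 = c4*w/(S_4 - 1) = 1 + (9/121)*w + ...; c5 = 9/121.

The regular C-fraction coefficients are [-7/31, -31/56, 45/56, 7/270, 121/540, 9/121].


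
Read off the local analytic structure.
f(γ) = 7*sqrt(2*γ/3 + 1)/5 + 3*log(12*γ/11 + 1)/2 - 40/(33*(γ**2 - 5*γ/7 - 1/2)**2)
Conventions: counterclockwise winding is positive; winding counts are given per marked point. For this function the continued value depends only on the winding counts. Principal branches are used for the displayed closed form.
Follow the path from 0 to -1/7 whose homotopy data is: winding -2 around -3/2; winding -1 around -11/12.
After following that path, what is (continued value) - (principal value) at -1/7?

The rational part is single-valued and drops out of the difference; each branch term changes only by its own monodromy.
(7/5)*sqrt(1 - γ/(-3/2)): winding -2 is even, the square root returns to the same sheet, contribution 0.
(3/2)*log(1 - γ/(-11/12)): each positive loop around -11/12 adds 2*pi*i to the log, so winding -1 contributes (3/2)*(-1)*2*pi*i = -(3)*pi*i.
Summing the contributions at γ = -1/7 gives -(3)*pi*i.

Continued minus principal equals -(3)*pi*i.


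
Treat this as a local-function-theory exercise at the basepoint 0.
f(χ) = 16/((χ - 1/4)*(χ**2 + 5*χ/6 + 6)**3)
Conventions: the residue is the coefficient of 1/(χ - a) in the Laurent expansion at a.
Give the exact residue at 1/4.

At the order-1 pole 1/4 set g(χ) = (χ - (1/4))*f(χ) = 16/(χ**2 + 5*χ/6 + 6)**3.
Simple pole: residue = g(a) at a = 1/4, which is 1769472/27270901.

The residue is 1769472/27270901.


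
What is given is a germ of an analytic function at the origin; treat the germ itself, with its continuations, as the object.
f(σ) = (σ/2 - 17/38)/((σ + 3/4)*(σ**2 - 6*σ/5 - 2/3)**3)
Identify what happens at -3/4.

The point is a pole of order 1.

The denominator factor σ + 3/4 vanishes at -3/4 and appears to the power 1; the numerator there equals -125/152, nonzero, and no other factor vanishes.
Hence a pole whose order is the multiplicity, 1.


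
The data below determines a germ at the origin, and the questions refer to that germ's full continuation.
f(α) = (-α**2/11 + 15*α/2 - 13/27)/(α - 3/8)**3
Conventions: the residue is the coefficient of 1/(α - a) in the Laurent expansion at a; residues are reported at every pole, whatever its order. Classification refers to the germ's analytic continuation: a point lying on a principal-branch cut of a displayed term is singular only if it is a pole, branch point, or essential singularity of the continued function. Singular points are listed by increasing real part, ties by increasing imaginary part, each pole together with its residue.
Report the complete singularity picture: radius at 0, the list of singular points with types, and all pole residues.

Denominator factor (α - 3/8)^3: pole of order 3 at 3/8, modulus 3/8.
The radius of convergence is the smallest modulus among the singular points: 3/8.
At the order-3 pole 3/8 set g(α) = (α - (3/8))^3*f(α) = -α**2/11 + 15*α/2 - 13/27.
Order-3 pole: residue = g''(a)/2; g''(3/8) = -2/11, so the residue is -1/11.

Radius of convergence at 0: 3/8.
At 3/8: a pole of order 3; residue -1/11.


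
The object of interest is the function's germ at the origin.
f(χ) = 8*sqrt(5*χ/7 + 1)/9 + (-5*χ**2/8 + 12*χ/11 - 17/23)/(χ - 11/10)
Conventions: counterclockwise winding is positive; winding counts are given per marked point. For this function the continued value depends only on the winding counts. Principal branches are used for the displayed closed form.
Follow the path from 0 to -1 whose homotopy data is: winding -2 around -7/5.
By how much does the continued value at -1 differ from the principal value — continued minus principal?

Continued minus principal equals 0.

The rational part is single-valued and drops out of the difference; each branch term changes only by its own monodromy.
(8/9)*sqrt(1 - χ/(-7/5)): winding -2 is even, the square root returns to the same sheet, contribution 0.
Summing the contributions at χ = -1 gives 0.


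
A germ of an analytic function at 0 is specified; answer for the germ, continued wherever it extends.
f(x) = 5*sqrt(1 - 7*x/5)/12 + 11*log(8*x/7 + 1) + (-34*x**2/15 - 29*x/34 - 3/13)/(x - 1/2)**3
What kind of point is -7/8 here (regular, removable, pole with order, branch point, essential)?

The point is a logarithmic branch point.

The term (11)*log(1 - x/(-7/8)) has argument 1 - -7/8/(-7/8) = 0 at -7/8: a logarithmic (infinitely-sheeted) branch point; the remaining terms are analytic or single-valued there.


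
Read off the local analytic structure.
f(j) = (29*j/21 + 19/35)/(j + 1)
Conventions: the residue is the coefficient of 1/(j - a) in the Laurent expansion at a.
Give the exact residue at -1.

At the order-1 pole -1 set g(j) = (j - (-1))*f(j) = 29*j/21 + 19/35.
Simple pole: residue = g(a) at a = -1, which is -88/105.

The residue is -88/105.


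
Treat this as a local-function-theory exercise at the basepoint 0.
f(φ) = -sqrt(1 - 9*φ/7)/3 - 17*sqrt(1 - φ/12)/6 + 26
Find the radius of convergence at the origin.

Branch term (-17/6)*sqrt(1 - φ/(12)): its argument vanishes at φ = 12, a square-root branch point, modulus 12.
Branch term (-1/3)*sqrt(1 - φ/(7/9)): its argument vanishes at φ = 7/9, a square-root branch point, modulus 7/9.
The radius of convergence is the smallest modulus among the singular points: 7/9.

The radius of convergence is 7/9.


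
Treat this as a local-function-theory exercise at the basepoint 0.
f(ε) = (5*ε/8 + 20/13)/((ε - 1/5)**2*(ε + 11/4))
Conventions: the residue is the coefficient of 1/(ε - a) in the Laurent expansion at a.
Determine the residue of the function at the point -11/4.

At the order-1 pole -11/4 set g(ε) = (ε - (-11/4))*f(ε) = (5*ε/8 + 20/13)/(ε - 1/5)**2.
Simple pole: residue = g(a) at a = -11/4, which is -1875/90506.

The residue is -1875/90506.


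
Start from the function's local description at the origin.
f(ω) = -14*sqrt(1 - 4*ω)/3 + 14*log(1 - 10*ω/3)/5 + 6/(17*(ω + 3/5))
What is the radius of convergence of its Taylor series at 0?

The radius of convergence is 1/4.

Denominator factor (ω + 3/5): pole of order 1 at -3/5, modulus 3/5.
Branch term (-14/3)*sqrt(1 - ω/(1/4)): its argument vanishes at ω = 1/4, a square-root branch point, modulus 1/4.
Branch term (14/5)*log(1 - ω/(3/10)): its argument vanishes at ω = 3/10, a logarithmic branch point, modulus 3/10.
The radius of convergence is the smallest modulus among the singular points: 1/4.
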